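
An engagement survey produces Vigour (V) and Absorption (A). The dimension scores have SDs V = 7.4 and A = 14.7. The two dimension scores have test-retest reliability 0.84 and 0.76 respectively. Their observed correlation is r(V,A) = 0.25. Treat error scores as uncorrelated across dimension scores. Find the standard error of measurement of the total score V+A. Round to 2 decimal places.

Var(total) = 270.85 + 54.39 = 325.24.
True-score variance = 210.227 + 54.39 = 264.617, so reliability = 0.8136.
Error variance = 325.24 − 264.617 = 60.6232; SEM = √60.6232 = 7.79.

7.79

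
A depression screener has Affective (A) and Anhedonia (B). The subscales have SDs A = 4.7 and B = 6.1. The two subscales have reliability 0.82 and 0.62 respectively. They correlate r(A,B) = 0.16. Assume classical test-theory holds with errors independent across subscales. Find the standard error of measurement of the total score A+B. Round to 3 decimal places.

4.256

Var(total) = 59.3 + 9.1744 = 68.4744.
True-score variance = 41.184 + 9.1744 = 50.3584, so reliability = 0.7354.
Error variance = 68.4744 − 50.3584 = 18.116; SEM = √18.116 = 4.256.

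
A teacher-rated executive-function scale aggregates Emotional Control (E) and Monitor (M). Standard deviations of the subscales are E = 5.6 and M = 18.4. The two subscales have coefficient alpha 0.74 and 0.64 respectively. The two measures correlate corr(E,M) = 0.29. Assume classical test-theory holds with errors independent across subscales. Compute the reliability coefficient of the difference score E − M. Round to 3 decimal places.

0.581

Var(E−M) = 5.6² + 18.4² − 2·5.6·18.4·0.29 = 369.92 − 59.7632 = 310.157.
With uncorrelated errors the cross-covariances are all true-score covariance, so they carry over unchanged; only the diagonal terms shrink to ρᵢσᵢ².
True-score variance = [5.6²·0.74 + 18.4²·0.64] − 59.7632 = 239.885 − 59.7632 = 180.122.
Reliability = 180.122 / 310.157 = 0.581.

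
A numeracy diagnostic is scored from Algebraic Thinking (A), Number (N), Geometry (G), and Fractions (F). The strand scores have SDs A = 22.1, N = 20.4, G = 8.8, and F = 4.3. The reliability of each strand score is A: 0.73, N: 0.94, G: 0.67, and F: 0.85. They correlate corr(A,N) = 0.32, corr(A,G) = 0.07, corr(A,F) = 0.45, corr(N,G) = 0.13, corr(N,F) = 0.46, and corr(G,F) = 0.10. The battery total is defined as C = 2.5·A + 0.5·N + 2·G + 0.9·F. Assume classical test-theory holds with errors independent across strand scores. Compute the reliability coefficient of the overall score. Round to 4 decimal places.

0.7809

Var(C) = 2.5²·22.1² + 0.5²·20.4² + 2²·8.8² + 0.9²·4.3² + 2·[1.25·22.1·20.4·0.32 + 5·22.1·8.8·0.07 + 2.25·22.1·4.3·0.45 + 20.4·8.8·0.13 + 0.45·20.4·4.3·0.46 + 1.8·8.8·4.3·0.10] = 3481.34 + 785.857 = 4267.2.
Under uncorrelated errors the observed covariances equal the true-score covariances, so only the own-variance terms attenuate.
True-score variance = [2.5²·22.1²·0.73 + 0.5²·20.4²·0.94 + 2²·8.8²·0.67 + 0.9²·4.3²·0.85] + 785.857 = 2546.44 + 785.857 = 3332.3.
Reliability = 3332.3 / 4267.2 = 0.7809.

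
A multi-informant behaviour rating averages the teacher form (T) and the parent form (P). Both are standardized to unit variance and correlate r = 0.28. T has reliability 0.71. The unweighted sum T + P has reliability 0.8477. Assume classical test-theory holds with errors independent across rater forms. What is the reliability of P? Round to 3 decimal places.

Var(T+P) = 2 + 2·0.28 = 2.560.
True-score variance = ρ_T + ρ_P + 2·0.28, so 0.8477 = (0.71 + ρ_P + 0.56) / 2.560.
ρ_P = 0.8477·2.560 − 0.71 − 0.56 = 0.900.

0.900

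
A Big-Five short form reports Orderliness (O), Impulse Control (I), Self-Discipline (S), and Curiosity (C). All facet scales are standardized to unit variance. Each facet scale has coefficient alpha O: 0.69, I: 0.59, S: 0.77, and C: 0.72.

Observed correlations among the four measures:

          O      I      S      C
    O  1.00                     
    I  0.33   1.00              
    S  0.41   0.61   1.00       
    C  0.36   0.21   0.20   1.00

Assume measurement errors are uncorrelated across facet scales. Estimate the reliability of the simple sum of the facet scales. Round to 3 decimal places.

0.851

Var(O+I+S+C) = 4 + 2·[0.33 + 0.41 + 0.36 + 0.61 + 0.21 + 0.20] = 4 + 4.24 = 8.24.
Because errors are independent across components, Cov(Tᵢ,Tⱼ) = Cov(Xᵢ,Xⱼ); the off-diagonal part of the true-score variance is the same as above.
True-score variance = [0.69 + 0.59 + 0.77 + 0.72] + 4.24 = 2.77 + 4.24 = 7.01.
Reliability = 7.01 / 8.24 = 0.851.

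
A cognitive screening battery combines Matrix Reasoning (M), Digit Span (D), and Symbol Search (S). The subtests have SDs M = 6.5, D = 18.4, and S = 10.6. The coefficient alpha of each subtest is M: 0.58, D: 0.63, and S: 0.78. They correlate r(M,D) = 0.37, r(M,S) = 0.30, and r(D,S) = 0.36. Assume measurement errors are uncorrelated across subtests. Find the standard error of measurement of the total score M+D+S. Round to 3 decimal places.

12.951

Var(total) = 493.17 + 270.273 = 763.443.
True-score variance = 325.439 + 270.273 = 595.711, so reliability = 0.7803.
Error variance = 763.443 − 595.711 = 167.731; SEM = √167.731 = 12.951.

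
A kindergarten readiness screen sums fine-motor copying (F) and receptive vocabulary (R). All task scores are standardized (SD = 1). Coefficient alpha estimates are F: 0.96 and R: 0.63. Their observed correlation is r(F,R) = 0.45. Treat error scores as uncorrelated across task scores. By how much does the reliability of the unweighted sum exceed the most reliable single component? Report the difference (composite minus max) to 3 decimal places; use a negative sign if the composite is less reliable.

-0.101

Var(sum) = 2 + 0.9 = 2.9; true-score variance = 1.59 + 0.9 = 2.49; composite reliability = 0.8586.
Max component reliability = 0.9600.
Difference = 0.8586 − 0.9600 = -0.101.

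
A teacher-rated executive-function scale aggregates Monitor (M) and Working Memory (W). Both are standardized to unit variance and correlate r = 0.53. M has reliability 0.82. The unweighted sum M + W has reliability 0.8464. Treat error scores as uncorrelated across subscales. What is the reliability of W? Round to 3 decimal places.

Var(M+W) = 2 + 2·0.53 = 3.060.
True-score variance = ρ_M + ρ_W + 2·0.53, so 0.8464 = (0.82 + ρ_W + 1.06) / 3.060.
ρ_W = 0.8464·3.060 − 0.82 − 1.06 = 0.710.

0.710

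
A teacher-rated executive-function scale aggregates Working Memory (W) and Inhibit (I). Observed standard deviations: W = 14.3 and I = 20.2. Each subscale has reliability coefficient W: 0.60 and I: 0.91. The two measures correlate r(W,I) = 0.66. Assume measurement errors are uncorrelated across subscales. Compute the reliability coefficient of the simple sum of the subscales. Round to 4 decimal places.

Var(W+I) = 14.3² + 20.2² + 2·[14.3·20.2·0.66] = 612.53 + 381.295 = 993.825.
Under uncorrelated errors the observed covariances equal the true-score covariances, so only the own-variance terms attenuate.
True-score variance = [14.3²·0.60 + 20.2²·0.91] + 381.295 = 494.01 + 381.295 = 875.306.
Reliability = 875.306 / 993.825 = 0.8807.

0.8807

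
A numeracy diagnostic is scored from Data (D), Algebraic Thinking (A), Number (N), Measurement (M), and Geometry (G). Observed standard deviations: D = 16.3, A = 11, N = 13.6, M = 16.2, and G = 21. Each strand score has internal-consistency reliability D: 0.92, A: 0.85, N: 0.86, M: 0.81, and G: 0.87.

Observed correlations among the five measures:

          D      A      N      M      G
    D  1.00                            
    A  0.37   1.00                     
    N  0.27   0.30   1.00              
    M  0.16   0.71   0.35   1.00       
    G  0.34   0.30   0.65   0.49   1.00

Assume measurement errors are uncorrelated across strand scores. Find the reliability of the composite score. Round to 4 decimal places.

Var(D+A+N+M+G) = 16.3² + 11² + 13.6² + 16.2² + 21² + 2·[16.3·11·0.37 + 16.3·13.6·0.27 + 16.3·16.2·0.16 + 16.3·21·0.34 + 11·13.6·0.30 + 11·16.2·0.71 + 11·21·0.30 + 13.6·16.2·0.35 + 13.6·21·0.65 + 16.2·21·0.49] = 1275.09 + 1909.96 = 3185.05.
Under uncorrelated errors the observed covariances equal the true-score covariances, so only the own-variance terms attenuate.
True-score variance = [16.3²·0.92 + 11²·0.85 + 13.6²·0.86 + 16.2²·0.81 + 21²·0.87] + 1909.96 = 1102.6 + 1909.96 = 3012.55.
Reliability = 3012.55 / 3185.05 = 0.9458.

0.9458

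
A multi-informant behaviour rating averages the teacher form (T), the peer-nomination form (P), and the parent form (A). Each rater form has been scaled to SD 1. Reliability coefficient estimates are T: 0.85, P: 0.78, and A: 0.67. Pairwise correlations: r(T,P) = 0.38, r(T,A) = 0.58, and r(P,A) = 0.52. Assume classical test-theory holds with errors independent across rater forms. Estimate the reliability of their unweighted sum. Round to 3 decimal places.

0.883

Var(T+P+A) = 3 + 2·[0.38 + 0.58 + 0.52] = 3 + 2.96 = 5.96.
Because errors are independent across components, Cov(Tᵢ,Tⱼ) = Cov(Xᵢ,Xⱼ); the off-diagonal part of the true-score variance is the same as above.
True-score variance = [0.85 + 0.78 + 0.67] + 2.96 = 2.3 + 2.96 = 5.26.
Reliability = 5.26 / 5.96 = 0.883.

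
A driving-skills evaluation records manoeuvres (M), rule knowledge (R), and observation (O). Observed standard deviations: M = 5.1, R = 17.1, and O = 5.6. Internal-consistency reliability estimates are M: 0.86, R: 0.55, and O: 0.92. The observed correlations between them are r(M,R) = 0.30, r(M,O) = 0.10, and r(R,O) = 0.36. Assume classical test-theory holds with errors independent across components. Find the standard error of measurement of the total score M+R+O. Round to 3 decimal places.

11.736

Var(total) = 349.78 + 126.985 = 476.765.
True-score variance = 212.045 + 126.985 = 339.031, so reliability = 0.7111.
Error variance = 476.765 − 339.031 = 137.735; SEM = √137.735 = 11.736.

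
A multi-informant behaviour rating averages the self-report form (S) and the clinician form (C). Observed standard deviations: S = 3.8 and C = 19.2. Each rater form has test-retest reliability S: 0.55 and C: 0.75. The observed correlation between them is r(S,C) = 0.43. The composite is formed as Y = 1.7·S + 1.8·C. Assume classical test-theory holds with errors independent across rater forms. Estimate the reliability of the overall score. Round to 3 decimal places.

Var(Y) = 1.7²·3.8² + 1.8²·19.2² + 2·[3.06·3.8·19.2·0.43] = 1236.13 + 192.002 = 1428.13.
Because errors are independent across components, Cov(Tᵢ,Tⱼ) = Cov(Xᵢ,Xⱼ); the off-diagonal part of the true-score variance is the same as above.
True-score variance = [1.7²·3.8²·0.55 + 1.8²·19.2²·0.75] + 192.002 = 918.748 + 192.002 = 1110.75.
Reliability = 1110.75 / 1428.13 = 0.778.

0.778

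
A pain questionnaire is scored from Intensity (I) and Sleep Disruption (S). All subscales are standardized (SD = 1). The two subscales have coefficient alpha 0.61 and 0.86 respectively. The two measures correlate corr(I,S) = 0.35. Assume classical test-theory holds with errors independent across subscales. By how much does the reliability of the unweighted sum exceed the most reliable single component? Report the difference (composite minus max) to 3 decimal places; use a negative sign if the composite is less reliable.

Var(sum) = 2 + 0.7 = 2.7; true-score variance = 1.47 + 0.7 = 2.17; composite reliability = 0.8037.
Max component reliability = 0.8600.
Difference = 0.8037 − 0.8600 = -0.056.

-0.056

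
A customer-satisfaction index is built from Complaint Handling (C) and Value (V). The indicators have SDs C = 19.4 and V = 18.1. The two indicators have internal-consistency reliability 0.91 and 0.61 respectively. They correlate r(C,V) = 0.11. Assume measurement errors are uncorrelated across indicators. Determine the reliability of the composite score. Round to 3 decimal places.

0.793

Var(C+V) = 19.4² + 18.1² + 2·[19.4·18.1·0.11] = 703.97 + 77.2508 = 781.221.
Because errors are independent across components, Cov(Tᵢ,Tⱼ) = Cov(Xᵢ,Xⱼ); the off-diagonal part of the true-score variance is the same as above.
True-score variance = [19.4²·0.91 + 18.1²·0.61] + 77.2508 = 542.33 + 77.2508 = 619.581.
Reliability = 619.581 / 781.221 = 0.793.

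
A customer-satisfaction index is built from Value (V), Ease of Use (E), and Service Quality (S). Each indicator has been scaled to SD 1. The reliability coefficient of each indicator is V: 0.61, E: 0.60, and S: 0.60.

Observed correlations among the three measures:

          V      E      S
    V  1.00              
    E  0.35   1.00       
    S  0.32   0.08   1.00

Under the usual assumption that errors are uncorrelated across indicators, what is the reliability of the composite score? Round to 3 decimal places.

0.736

Var(V+E+S) = 3 + 2·[0.35 + 0.32 + 0.08] = 3 + 1.5 = 4.5.
Because errors are independent across components, Cov(Tᵢ,Tⱼ) = Cov(Xᵢ,Xⱼ); the off-diagonal part of the true-score variance is the same as above.
True-score variance = [0.61 + 0.60 + 0.60] + 1.5 = 1.81 + 1.5 = 3.31.
Reliability = 3.31 / 4.5 = 0.736.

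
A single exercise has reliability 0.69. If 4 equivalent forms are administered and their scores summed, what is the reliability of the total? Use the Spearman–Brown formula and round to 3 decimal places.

ρ_k = kρ / (1 + (k−1)ρ) = 4·0.69 / (1 + 3·0.69) = 2.760 / 3.070 = 0.899.

0.899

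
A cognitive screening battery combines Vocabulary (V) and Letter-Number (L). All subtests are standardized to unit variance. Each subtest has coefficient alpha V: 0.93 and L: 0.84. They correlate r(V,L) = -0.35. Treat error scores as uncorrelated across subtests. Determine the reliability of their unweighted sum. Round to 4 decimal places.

Var(V+L) = 2 + 2·[(-0.35)] = 2 − 0.7 = 1.3.
Because errors are independent across components, Cov(Tᵢ,Tⱼ) = Cov(Xᵢ,Xⱼ); the off-diagonal part of the true-score variance is the same as above.
True-score variance = [0.93 + 0.84] − 0.7 = 1.77 − 0.7 = 1.07.
Reliability = 1.07 / 1.3 = 0.8231.

0.8231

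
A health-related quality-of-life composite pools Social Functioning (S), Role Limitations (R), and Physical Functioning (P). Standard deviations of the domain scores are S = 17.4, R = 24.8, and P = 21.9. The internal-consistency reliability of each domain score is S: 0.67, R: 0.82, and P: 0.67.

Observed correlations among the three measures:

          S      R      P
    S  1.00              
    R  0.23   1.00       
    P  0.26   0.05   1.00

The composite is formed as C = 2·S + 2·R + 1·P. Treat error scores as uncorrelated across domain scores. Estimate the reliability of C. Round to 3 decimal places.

0.816

Var(C) = 2²·17.4² + 2²·24.8² + 21.9² + 2·[4·17.4·24.8·0.23 + 2·17.4·21.9·0.26 + 2·24.8·21.9·0.05] = 4150.81 + 1298.92 = 5449.73.
Under uncorrelated errors the observed covariances equal the true-score covariances, so only the own-variance terms attenuate.
True-score variance = [2²·17.4²·0.67 + 2²·24.8²·0.82 + 21.9²·0.67] + 1298.92 = 3150.07 + 1298.92 = 4448.99.
Reliability = 4448.99 / 5449.73 = 0.816.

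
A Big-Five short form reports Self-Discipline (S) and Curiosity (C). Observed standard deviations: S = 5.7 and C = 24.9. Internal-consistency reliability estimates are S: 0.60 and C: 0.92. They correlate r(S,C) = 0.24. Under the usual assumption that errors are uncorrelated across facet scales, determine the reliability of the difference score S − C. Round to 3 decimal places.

0.893

Var(S−C) = 5.7² + 24.9² − 2·5.7·24.9·0.24 = 652.5 − 68.1264 = 584.374.
Under uncorrelated errors the observed covariances equal the true-score covariances, so only the own-variance terms attenuate.
True-score variance = [5.7²·0.60 + 24.9²·0.92] − 68.1264 = 589.903 − 68.1264 = 521.777.
Reliability = 521.777 / 584.374 = 0.893.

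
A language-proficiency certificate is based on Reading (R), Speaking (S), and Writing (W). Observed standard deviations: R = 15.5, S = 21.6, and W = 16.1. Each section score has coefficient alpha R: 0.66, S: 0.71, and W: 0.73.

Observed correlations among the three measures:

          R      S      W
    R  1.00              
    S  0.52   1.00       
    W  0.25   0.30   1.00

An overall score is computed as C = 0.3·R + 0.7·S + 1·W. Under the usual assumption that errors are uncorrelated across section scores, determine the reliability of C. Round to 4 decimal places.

0.8125

Var(C) = 0.3²·15.5² + 0.7²·21.6² + 16.1² + 2·[0.21·15.5·21.6·0.52 + 0.3·15.5·16.1·0.25 + 0.7·21.6·16.1·0.30] = 509.447 + 256.612 = 766.059.
Under uncorrelated errors the observed covariances equal the true-score covariances, so only the own-variance terms attenuate.
True-score variance = [0.3²·15.5²·0.66 + 0.7²·21.6²·0.71 + 16.1²·0.73] + 256.612 = 365.81 + 256.612 = 622.422.
Reliability = 622.422 / 766.059 = 0.8125.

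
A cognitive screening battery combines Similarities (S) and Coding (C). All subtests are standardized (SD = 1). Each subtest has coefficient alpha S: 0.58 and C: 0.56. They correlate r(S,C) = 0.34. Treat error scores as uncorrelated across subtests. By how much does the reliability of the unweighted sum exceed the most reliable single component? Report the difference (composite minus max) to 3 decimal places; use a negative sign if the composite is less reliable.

0.099

Var(sum) = 2 + 0.68 = 2.68; true-score variance = 1.14 + 0.68 = 1.82; composite reliability = 0.6791.
Max component reliability = 0.5800.
Difference = 0.6791 − 0.5800 = 0.099.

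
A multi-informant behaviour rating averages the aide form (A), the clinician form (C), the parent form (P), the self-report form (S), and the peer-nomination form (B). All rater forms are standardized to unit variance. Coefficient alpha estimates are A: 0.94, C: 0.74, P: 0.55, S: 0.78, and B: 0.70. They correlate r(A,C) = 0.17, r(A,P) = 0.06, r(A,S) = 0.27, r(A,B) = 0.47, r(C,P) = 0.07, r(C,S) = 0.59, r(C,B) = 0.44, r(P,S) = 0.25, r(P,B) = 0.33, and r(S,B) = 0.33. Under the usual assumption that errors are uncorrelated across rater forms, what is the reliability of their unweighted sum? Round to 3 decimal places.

0.882

Var(A+C+P+S+B) = 5 + 2·[0.17 + 0.06 + 0.27 + 0.47 + 0.07 + 0.59 + 0.44 + 0.25 + 0.33 + 0.33] = 5 + 5.96 = 10.96.
Under uncorrelated errors the observed covariances equal the true-score covariances, so only the own-variance terms attenuate.
True-score variance = [0.94 + 0.74 + 0.55 + 0.78 + 0.70] + 5.96 = 3.71 + 5.96 = 9.67.
Reliability = 9.67 / 10.96 = 0.882.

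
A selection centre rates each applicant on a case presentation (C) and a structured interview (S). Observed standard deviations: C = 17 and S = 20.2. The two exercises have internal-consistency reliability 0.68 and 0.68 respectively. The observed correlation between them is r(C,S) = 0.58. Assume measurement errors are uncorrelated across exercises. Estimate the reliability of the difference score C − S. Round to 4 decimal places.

Var(C−S) = 17² + 20.2² − 2·17·20.2·0.58 = 697.04 − 398.344 = 298.696.
With uncorrelated errors the cross-covariances are all true-score covariance, so they carry over unchanged; only the diagonal terms shrink to ρᵢσᵢ².
True-score variance = [17²·0.68 + 20.2²·0.68] − 398.344 = 473.987 − 398.344 = 75.6432.
Reliability = 75.6432 / 298.696 = 0.2532.

0.2532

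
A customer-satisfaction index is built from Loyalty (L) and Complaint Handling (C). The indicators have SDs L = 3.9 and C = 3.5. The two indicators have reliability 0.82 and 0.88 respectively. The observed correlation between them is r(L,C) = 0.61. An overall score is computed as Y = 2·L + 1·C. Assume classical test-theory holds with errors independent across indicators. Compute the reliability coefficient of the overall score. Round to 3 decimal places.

0.883

Var(Y) = 2²·3.9² + 3.5² + 2·[2·3.9·3.5·0.61] = 73.09 + 33.306 = 106.396.
Because errors are independent across components, Cov(Tᵢ,Tⱼ) = Cov(Xᵢ,Xⱼ); the off-diagonal part of the true-score variance is the same as above.
True-score variance = [2²·3.9²·0.82 + 3.5²·0.88] + 33.306 = 60.6688 + 33.306 = 93.9748.
Reliability = 93.9748 / 106.396 = 0.883.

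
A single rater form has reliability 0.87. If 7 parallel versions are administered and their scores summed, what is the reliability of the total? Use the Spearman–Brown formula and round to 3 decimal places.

0.979

ρ_k = kρ / (1 + (k−1)ρ) = 7·0.87 / (1 + 6·0.87) = 6.090 / 6.220 = 0.979.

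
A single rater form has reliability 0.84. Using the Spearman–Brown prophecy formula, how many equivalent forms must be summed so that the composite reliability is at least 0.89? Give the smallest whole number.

k ≥ ρ*(1−ρ₁)/(ρ₁(1−ρ*)) = 0.89·0.16 / (0.84·0.11) = 1.541.
Smallest integer k = 2.

2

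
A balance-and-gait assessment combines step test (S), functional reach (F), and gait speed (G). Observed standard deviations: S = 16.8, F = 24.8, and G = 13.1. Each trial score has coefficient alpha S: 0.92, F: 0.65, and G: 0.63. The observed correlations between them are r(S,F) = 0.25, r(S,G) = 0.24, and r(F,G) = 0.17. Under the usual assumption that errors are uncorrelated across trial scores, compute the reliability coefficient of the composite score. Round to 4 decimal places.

0.7982

Var(S+F+G) = 16.8² + 24.8² + 13.1² + 2·[16.8·24.8·0.25 + 16.8·13.1·0.24 + 24.8·13.1·0.17] = 1068.89 + 424.418 = 1493.31.
With uncorrelated errors the cross-covariances are all true-score covariance, so they carry over unchanged; only the diagonal terms shrink to ρᵢσᵢ².
True-score variance = [16.8²·0.92 + 24.8²·0.65 + 13.1²·0.63] + 424.418 = 767.551 + 424.418 = 1191.97.
Reliability = 1191.97 / 1493.31 = 0.7982.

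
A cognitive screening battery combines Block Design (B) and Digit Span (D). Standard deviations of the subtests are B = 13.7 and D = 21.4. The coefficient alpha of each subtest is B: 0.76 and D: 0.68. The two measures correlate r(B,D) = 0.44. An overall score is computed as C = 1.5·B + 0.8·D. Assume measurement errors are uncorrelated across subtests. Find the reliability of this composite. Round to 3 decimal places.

Var(C) = 1.5²·13.7² + 0.8²·21.4² + 2·[1.2·13.7·21.4·0.44] = 715.397 + 309.598 = 1024.99.
With uncorrelated errors the cross-covariances are all true-score covariance, so they carry over unchanged; only the diagonal terms shrink to ρᵢσᵢ².
True-score variance = [1.5²·13.7²·0.76 + 0.8²·21.4²·0.68] + 309.598 = 520.254 + 309.598 = 829.852.
Reliability = 829.852 / 1024.99 = 0.810.

0.810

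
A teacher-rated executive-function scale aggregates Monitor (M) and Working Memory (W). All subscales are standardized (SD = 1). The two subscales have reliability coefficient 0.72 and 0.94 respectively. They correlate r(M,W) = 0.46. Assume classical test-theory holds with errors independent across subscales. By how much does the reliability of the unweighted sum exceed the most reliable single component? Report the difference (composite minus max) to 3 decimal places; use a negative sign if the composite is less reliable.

Var(sum) = 2 + 0.92 = 2.92; true-score variance = 1.66 + 0.92 = 2.58; composite reliability = 0.8836.
Max component reliability = 0.9400.
Difference = 0.8836 − 0.9400 = -0.056.

-0.056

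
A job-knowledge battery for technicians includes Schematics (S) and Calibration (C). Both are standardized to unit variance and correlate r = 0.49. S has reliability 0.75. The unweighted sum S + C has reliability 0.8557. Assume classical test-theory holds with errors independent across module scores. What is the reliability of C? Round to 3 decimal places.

0.820

Var(S+C) = 2 + 2·0.49 = 2.980.
True-score variance = ρ_S + ρ_C + 2·0.49, so 0.8557 = (0.75 + ρ_C + 0.98) / 2.980.
ρ_C = 0.8557·2.980 − 0.75 − 0.98 = 0.820.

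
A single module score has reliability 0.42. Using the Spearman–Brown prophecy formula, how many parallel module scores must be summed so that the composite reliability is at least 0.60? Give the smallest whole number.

k ≥ ρ*(1−ρ₁)/(ρ₁(1−ρ*)) = 0.60·0.58 / (0.42·0.40) = 2.071.
Smallest integer k = 3.

3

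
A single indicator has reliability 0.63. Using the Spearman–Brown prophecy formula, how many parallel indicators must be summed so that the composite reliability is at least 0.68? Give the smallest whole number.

2

k ≥ ρ*(1−ρ₁)/(ρ₁(1−ρ*)) = 0.68·0.37 / (0.63·0.32) = 1.248.
Smallest integer k = 2.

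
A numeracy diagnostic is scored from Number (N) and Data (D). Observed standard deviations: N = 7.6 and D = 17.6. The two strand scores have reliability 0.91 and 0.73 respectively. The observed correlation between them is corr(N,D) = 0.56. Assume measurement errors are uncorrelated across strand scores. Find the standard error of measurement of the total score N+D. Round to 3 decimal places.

9.425

Var(total) = 367.52 + 149.811 = 517.331.
True-score variance = 278.686 + 149.811 = 428.498, so reliability = 0.8283.
Error variance = 517.331 − 428.498 = 88.8336; SEM = √88.8336 = 9.425.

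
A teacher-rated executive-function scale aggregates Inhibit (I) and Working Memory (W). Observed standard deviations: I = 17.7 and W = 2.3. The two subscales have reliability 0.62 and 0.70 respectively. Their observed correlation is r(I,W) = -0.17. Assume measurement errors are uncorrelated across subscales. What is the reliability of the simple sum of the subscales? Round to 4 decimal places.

Var(I+W) = 17.7² + 2.3² + 2·[17.7·2.3·(-0.17)] = 318.58 − 13.8414 = 304.739.
Under uncorrelated errors the observed covariances equal the true-score covariances, so only the own-variance terms attenuate.
True-score variance = [17.7²·0.62 + 2.3²·0.70] − 13.8414 = 197.943 − 13.8414 = 184.101.
Reliability = 184.101 / 304.739 = 0.6041.

0.6041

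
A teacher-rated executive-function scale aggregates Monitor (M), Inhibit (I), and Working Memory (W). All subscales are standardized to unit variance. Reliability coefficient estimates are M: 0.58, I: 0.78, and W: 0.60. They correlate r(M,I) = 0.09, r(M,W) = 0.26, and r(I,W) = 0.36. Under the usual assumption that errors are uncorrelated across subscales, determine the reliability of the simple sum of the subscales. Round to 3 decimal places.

Var(M+I+W) = 3 + 2·[0.09 + 0.26 + 0.36] = 3 + 1.42 = 4.42.
Because errors are independent across components, Cov(Tᵢ,Tⱼ) = Cov(Xᵢ,Xⱼ); the off-diagonal part of the true-score variance is the same as above.
True-score variance = [0.58 + 0.78 + 0.60] + 1.42 = 1.96 + 1.42 = 3.38.
Reliability = 3.38 / 4.42 = 0.765.

0.765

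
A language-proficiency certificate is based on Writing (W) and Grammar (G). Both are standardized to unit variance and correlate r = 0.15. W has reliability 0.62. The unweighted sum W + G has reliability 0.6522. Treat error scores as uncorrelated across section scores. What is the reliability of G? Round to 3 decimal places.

0.580

Var(W+G) = 2 + 2·0.15 = 2.300.
True-score variance = ρ_W + ρ_G + 2·0.15, so 0.6522 = (0.62 + ρ_G + 0.30) / 2.300.
ρ_G = 0.6522·2.300 − 0.62 − 0.30 = 0.580.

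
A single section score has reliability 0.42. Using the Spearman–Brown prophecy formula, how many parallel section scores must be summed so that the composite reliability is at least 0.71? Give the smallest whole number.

k ≥ ρ*(1−ρ₁)/(ρ₁(1−ρ*)) = 0.71·0.58 / (0.42·0.29) = 3.381.
Smallest integer k = 4.

4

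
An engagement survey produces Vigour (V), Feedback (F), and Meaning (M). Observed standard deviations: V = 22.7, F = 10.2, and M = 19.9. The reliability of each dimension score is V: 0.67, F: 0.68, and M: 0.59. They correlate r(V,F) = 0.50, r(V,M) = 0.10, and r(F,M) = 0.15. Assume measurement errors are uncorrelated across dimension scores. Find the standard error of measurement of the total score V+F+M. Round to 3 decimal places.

19.123

Var(total) = 1015.34 + 382.78 = 1398.12.
True-score variance = 649.637 + 382.78 = 1032.42, so reliability = 0.7384.
Error variance = 1398.12 − 1032.42 = 365.703; SEM = √365.703 = 19.123.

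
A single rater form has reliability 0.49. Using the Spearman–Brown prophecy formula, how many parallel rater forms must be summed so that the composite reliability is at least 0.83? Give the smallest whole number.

k ≥ ρ*(1−ρ₁)/(ρ₁(1−ρ*)) = 0.83·0.51 / (0.49·0.17) = 5.082.
Smallest integer k = 6.

6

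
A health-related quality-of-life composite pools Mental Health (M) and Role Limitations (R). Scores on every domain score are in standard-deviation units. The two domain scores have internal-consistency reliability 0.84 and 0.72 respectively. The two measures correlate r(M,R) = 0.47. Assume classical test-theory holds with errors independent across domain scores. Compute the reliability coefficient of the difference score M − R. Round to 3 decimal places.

Var(M−R) = 1 + 1 − 2·0.47 = 2 − 0.94 = 1.06.
With uncorrelated errors the cross-covariances are all true-score covariance, so they carry over unchanged; only the diagonal terms shrink to ρᵢσᵢ².
True-score variance = [0.84 + 0.72] − 0.94 = 1.56 − 0.94 = 0.62.
Reliability = 0.62 / 1.06 = 0.585.

0.585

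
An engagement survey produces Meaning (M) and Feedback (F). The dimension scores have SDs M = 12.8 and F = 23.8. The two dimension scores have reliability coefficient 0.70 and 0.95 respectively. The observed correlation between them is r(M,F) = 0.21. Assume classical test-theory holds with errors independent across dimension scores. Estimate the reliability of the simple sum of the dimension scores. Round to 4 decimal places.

Var(M+F) = 12.8² + 23.8² + 2·[12.8·23.8·0.21] = 730.28 + 127.949 = 858.229.
With uncorrelated errors the cross-covariances are all true-score covariance, so they carry over unchanged; only the diagonal terms shrink to ρᵢσᵢ².
True-score variance = [12.8²·0.70 + 23.8²·0.95] + 127.949 = 652.806 + 127.949 = 780.755.
Reliability = 780.755 / 858.229 = 0.9097.

0.9097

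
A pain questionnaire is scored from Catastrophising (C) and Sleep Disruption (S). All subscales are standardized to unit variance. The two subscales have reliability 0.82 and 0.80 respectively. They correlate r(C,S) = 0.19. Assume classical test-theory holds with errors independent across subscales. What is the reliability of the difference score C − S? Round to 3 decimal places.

0.765

Var(C−S) = 1 + 1 − 2·0.19 = 2 − 0.38 = 1.62.
Under uncorrelated errors the observed covariances equal the true-score covariances, so only the own-variance terms attenuate.
True-score variance = [0.82 + 0.80] − 0.38 = 1.62 − 0.38 = 1.24.
Reliability = 1.24 / 1.62 = 0.765.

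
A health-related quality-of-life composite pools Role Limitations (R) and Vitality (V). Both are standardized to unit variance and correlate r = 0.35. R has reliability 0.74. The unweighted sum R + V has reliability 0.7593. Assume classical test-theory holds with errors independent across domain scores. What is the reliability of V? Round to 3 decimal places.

Var(R+V) = 2 + 2·0.35 = 2.700.
True-score variance = ρ_R + ρ_V + 2·0.35, so 0.7593 = (0.74 + ρ_V + 0.70) / 2.700.
ρ_V = 0.7593·2.700 − 0.74 − 0.70 = 0.610.

0.610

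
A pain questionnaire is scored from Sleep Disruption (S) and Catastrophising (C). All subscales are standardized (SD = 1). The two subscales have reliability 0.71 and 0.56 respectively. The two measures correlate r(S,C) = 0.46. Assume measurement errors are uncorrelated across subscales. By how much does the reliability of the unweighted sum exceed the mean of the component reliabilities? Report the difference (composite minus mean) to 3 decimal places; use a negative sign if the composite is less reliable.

0.115

Var(sum) = 2 + 0.92 = 2.92; true-score variance = 1.27 + 0.92 = 2.19; composite reliability = 0.7500.
Mean component reliability = 0.6350.
Difference = 0.7500 − 0.6350 = 0.115.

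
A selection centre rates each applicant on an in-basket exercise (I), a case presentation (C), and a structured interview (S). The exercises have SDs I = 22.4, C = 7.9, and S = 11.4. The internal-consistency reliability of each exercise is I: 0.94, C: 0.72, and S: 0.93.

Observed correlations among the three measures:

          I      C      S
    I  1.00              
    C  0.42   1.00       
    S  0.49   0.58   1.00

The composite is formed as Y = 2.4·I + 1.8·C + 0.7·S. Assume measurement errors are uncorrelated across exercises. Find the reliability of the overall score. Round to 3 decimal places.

Var(Y) = 2.4²·22.4² + 1.8²·7.9² + 0.7²·11.4² + 2·[4.32·22.4·7.9·0.42 + 1.68·22.4·11.4·0.49 + 1.26·7.9·11.4·0.58] = 3156.03 + 1194.21 = 4350.24.
Under uncorrelated errors the observed covariances equal the true-score covariances, so only the own-variance terms attenuate.
True-score variance = [2.4²·22.4²·0.94 + 1.8²·7.9²·0.72 + 0.7²·11.4²·0.93] + 1194.21 = 2921.54 + 1194.21 = 4115.75.
Reliability = 4115.75 / 4350.24 = 0.946.

0.946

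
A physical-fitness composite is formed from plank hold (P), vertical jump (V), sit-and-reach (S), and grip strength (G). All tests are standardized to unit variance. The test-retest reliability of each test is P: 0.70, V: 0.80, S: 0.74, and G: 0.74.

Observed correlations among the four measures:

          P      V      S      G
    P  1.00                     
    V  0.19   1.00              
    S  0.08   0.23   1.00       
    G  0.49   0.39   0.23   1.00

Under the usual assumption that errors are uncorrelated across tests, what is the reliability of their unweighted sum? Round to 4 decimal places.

0.8587

Var(P+V+S+G) = 4 + 2·[0.19 + 0.08 + 0.49 + 0.23 + 0.39 + 0.23] = 4 + 3.22 = 7.22.
Because errors are independent across components, Cov(Tᵢ,Tⱼ) = Cov(Xᵢ,Xⱼ); the off-diagonal part of the true-score variance is the same as above.
True-score variance = [0.70 + 0.80 + 0.74 + 0.74] + 3.22 = 2.98 + 3.22 = 6.2.
Reliability = 6.2 / 7.22 = 0.8587.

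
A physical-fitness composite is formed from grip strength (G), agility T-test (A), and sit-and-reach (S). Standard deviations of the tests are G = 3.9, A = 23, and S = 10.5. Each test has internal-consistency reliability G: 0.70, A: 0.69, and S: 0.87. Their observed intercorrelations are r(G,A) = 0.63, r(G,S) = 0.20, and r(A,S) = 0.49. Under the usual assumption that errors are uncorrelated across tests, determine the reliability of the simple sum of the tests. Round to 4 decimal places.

0.8208

Var(G+A+S) = 3.9² + 23² + 10.5² + 2·[3.9·23·0.63 + 3.9·10.5·0.20 + 23·10.5·0.49] = 654.46 + 366.072 = 1020.53.
Under uncorrelated errors the observed covariances equal the true-score covariances, so only the own-variance terms attenuate.
True-score variance = [3.9²·0.70 + 23²·0.69 + 10.5²·0.87] + 366.072 = 471.575 + 366.072 = 837.647.
Reliability = 837.647 / 1020.53 = 0.8208.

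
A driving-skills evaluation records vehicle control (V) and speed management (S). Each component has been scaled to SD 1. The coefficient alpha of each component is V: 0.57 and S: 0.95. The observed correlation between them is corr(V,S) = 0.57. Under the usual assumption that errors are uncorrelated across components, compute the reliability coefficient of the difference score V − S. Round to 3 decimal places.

Var(V−S) = 1 + 1 − 2·0.57 = 2 − 1.14 = 0.86.
With uncorrelated errors the cross-covariances are all true-score covariance, so they carry over unchanged; only the diagonal terms shrink to ρᵢσᵢ².
True-score variance = [0.57 + 0.95] − 1.14 = 1.52 − 1.14 = 0.38.
Reliability = 0.38 / 0.86 = 0.442.

0.442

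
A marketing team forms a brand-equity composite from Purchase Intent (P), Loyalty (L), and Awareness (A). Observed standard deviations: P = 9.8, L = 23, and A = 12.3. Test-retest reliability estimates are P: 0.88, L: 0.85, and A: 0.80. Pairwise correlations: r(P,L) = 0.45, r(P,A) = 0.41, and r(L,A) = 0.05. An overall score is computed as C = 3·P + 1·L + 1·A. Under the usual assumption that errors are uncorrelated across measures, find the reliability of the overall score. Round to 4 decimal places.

0.9139

Var(C) = 3²·9.8² + 23² + 12.3² + 2·[3·9.8·23·0.45 + 3·9.8·12.3·0.41 + 23·12.3·0.05] = 1544.65 + 933.398 = 2478.05.
Because errors are independent across components, Cov(Tᵢ,Tⱼ) = Cov(Xᵢ,Xⱼ); the off-diagonal part of the true-score variance is the same as above.
True-score variance = [3²·9.8²·0.88 + 23²·0.85 + 12.3²·0.80] + 933.398 = 1331.32 + 933.398 = 2264.72.
Reliability = 2264.72 / 2478.05 = 0.9139.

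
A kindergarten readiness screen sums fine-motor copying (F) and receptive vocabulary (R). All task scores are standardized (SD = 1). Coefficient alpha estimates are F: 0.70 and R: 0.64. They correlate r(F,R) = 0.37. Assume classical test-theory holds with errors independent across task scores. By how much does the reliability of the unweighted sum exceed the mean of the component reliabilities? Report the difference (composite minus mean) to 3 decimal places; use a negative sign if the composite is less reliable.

Var(sum) = 2 + 0.74 = 2.74; true-score variance = 1.34 + 0.74 = 2.08; composite reliability = 0.7591.
Mean component reliability = 0.6700.
Difference = 0.7591 − 0.6700 = 0.089.

0.089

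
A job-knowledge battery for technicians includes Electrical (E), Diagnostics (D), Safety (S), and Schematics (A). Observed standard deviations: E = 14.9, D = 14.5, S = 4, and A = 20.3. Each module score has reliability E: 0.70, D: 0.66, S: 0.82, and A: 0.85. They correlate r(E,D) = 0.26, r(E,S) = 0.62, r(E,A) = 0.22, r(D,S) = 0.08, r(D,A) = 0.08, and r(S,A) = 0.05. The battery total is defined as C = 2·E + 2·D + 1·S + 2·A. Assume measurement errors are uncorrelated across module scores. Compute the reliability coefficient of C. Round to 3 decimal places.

0.831

Var(C) = 2²·14.9² + 2²·14.5² + 4² + 2²·20.3² + 2·[4·14.9·14.5·0.26 + 2·14.9·4·0.62 + 4·14.9·20.3·0.22 + 2·14.5·4·0.08 + 4·14.5·20.3·0.08 + 2·4·20.3·0.05] = 3393.4 + 1352.72 = 4746.12.
Because errors are independent across components, Cov(Tᵢ,Tⱼ) = Cov(Xᵢ,Xⱼ); the off-diagonal part of the true-score variance is the same as above.
True-score variance = [2²·14.9²·0.70 + 2²·14.5²·0.66 + 4²·0.82 + 2²·20.3²·0.85] + 1352.72 = 2590.91 + 1352.72 = 3943.64.
Reliability = 3943.64 / 4746.12 = 0.831.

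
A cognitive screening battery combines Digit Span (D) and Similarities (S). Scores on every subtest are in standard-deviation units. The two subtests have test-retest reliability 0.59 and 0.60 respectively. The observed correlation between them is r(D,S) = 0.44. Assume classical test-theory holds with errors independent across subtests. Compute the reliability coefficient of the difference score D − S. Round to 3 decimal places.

Var(D−S) = 1 + 1 − 2·0.44 = 2 − 0.88 = 1.12.
With uncorrelated errors the cross-covariances are all true-score covariance, so they carry over unchanged; only the diagonal terms shrink to ρᵢσᵢ².
True-score variance = [0.59 + 0.60] − 0.88 = 1.19 − 0.88 = 0.31.
Reliability = 0.31 / 1.12 = 0.277.

0.277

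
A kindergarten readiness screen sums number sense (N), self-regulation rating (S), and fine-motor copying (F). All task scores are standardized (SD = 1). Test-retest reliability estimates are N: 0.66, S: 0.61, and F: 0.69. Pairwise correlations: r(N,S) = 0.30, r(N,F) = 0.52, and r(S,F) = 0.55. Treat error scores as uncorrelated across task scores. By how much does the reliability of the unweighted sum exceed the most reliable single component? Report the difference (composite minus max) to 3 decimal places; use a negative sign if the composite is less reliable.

Var(sum) = 3 + 2.74 = 5.74; true-score variance = 1.96 + 2.74 = 4.7; composite reliability = 0.8188.
Max component reliability = 0.6900.
Difference = 0.8188 − 0.6900 = 0.129.

0.129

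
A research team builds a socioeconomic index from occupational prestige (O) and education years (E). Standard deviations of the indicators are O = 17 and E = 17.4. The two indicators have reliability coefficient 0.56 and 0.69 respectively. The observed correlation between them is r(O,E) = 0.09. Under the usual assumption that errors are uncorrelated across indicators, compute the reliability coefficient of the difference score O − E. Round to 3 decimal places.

Var(O−E) = 17² + 17.4² − 2·17·17.4·0.09 = 591.76 − 53.244 = 538.516.
With uncorrelated errors the cross-covariances are all true-score covariance, so they carry over unchanged; only the diagonal terms shrink to ρᵢσᵢ².
True-score variance = [17²·0.56 + 17.4²·0.69] − 53.244 = 370.744 − 53.244 = 317.5.
Reliability = 317.5 / 538.516 = 0.590.

0.590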